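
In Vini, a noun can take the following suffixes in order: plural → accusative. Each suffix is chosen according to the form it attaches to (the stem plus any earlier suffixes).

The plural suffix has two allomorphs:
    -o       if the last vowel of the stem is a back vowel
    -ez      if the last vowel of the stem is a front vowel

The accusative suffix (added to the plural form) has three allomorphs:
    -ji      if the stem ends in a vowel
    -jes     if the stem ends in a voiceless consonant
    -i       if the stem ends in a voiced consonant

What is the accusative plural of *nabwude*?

*nabwude*: last vowel = /e/, a front vowel → -ez → *nabwudeez*.
The plural form *nabwudeez* — final sound /z/ (a voiced consonant) → -i → *nabwudeezi*.

nabwudeezi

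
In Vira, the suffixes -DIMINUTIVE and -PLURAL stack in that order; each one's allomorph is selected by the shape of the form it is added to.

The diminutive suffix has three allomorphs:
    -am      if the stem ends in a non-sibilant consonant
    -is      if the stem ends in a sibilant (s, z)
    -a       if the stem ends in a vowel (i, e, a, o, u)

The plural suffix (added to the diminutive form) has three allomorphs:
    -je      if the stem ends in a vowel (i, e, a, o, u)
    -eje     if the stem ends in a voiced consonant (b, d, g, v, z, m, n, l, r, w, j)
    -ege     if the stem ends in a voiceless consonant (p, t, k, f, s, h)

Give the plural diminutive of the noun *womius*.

womiusisege

*womius* — final sound /s/ (a sibilant) → -is → *womiusis*.
Since the final sound of the diminutive form *womiusis* is /s/ (a voiceless consonant), it takes -ege, giving *womiusisege*.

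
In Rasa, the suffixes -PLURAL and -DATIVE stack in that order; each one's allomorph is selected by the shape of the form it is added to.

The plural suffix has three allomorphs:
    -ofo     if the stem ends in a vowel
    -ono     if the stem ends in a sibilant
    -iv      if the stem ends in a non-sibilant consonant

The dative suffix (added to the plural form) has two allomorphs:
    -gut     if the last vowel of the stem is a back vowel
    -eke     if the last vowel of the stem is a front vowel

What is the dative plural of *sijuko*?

sijukoofogut

Since the final sound of *sijuko* is /o/ (a vowel), it takes -ofo, giving *sijukoofo*.
The last vowel of the plural form *sijukoofo* is /o/, which is a back vowel, so the dative suffix is -gut, giving *sijukoofogut*.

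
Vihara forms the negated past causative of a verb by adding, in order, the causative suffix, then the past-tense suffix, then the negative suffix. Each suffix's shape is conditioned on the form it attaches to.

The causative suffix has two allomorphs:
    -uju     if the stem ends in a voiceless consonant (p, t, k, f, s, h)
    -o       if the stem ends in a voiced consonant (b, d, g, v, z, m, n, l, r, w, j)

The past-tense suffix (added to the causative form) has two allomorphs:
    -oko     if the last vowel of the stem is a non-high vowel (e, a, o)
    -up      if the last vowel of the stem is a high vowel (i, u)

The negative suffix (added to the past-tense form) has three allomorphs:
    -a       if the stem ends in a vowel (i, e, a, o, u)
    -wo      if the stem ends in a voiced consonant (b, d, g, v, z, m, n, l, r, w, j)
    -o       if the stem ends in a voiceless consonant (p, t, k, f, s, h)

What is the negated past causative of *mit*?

mitujuupo

*mit* — final consonant /t/ (voiceless) → -uju → *mituju*.
The causative form *mituju*: last vowel = /u/, a high vowel → -up → *mitujuup*.
The past-tense form *mitujuup*: final sound = /p/, a voiceless consonant → -o → *mitujuupo*.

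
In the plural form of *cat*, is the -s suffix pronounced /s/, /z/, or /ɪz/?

The stem *cat* ends in a voiceless non-sibilant consonant.
The plural suffix surfaces as /ɪz/ after sibilants, /s/ after other voiceless consonants, and /z/ after other voiced sounds.
So the plural -s on *cat* is pronounced /s/.

/s/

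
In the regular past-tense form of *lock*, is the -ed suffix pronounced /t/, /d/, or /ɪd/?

The stem *lock* ends in a voiceless consonant other than /t/.
The -ed suffix is realized as /ɪd/ after /t, d/; as /t/ after other voiceless consonants; and as /d/ after other voiced sounds.
So -ed on *lock* is pronounced /t/.

/t/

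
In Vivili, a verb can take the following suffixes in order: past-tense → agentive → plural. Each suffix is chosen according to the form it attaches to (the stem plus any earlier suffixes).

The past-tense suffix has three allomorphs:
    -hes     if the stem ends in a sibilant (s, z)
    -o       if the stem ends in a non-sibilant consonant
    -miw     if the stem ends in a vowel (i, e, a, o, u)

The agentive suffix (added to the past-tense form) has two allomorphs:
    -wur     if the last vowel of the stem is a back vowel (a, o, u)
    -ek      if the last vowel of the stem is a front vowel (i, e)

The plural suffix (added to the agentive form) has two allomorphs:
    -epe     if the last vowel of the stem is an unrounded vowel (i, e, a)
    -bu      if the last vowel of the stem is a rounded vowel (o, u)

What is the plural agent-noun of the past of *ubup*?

*ubup* — final sound /p/ (a non-sibilant consonant) → -o → *ubupo*.
The past-tense form *ubupo* — last vowel /o/ (a back vowel) → -wur → *ubupowur*.
The agentive form *ubupowur* — last vowel /u/ (a rounded vowel) → -bu → *ubupowurbu*.

ubupowurbu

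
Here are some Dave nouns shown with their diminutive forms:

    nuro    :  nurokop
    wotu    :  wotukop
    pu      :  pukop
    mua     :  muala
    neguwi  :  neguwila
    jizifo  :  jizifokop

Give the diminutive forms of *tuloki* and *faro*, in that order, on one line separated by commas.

tulokila, farokop

The suffix is conditioned by the last vowel: -kop when the last vowel of the stem is a rounded vowel (*nuro*, *wotu*, *pu*, *jizifo*); -la when the last vowel of the stem is an unrounded vowel (*mua*, *neguwi*).
*tuloki* — last vowel /i/ (an unrounded vowel) → -la → *tulokila*.
The last vowel of *faro* is /o/, which is a rounded vowel, so the suffix is -kop, giving *farokop*.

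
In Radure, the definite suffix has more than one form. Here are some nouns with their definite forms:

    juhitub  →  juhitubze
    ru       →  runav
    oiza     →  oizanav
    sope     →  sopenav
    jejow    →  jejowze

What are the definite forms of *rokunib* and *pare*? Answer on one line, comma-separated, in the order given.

rokunibze, parenav

Looking at the final sound of each stem: -ze when the stem ends in a consonant (*juhitub*, *jejow*); -nav when the stem ends in a vowel (*ru*, *oiza*, *sope*).
*rokunib* — final sound /b/ (a consonant) → -ze → *rokunibze*.
*pare* — final sound /e/ (a vowel) → -nav → *parenav*.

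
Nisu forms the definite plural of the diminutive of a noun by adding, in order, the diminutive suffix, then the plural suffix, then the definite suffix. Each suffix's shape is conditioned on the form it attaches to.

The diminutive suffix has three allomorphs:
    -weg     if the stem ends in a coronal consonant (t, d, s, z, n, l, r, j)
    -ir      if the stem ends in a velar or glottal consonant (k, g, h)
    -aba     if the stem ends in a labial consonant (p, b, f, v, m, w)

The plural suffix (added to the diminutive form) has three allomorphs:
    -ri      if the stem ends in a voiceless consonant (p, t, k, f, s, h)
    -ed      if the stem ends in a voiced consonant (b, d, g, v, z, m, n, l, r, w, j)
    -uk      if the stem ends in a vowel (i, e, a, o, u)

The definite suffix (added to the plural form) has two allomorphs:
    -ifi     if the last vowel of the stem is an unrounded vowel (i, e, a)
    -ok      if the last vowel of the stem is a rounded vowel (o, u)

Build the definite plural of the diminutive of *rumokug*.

rumokugiredifi

Since the final consonant of *rumokug* is /g/ (velar/glottal), it takes -ir, giving *rumokugir*.
The diminutive form *rumokugir* — final sound /r/ (a voiced consonant) → -ed → *rumokugired*.
The plural form *rumokugired*: last vowel = /e/, an unrounded vowel → -ifi → *rumokugiredifi*.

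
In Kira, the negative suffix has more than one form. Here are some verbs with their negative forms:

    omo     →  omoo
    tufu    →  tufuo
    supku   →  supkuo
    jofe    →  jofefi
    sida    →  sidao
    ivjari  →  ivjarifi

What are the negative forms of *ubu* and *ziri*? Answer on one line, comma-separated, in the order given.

The alternation tracks the last vowel of the stem — -fi when the last vowel of the stem is a front vowel (*jofe*, *ivjari*); -o when the last vowel of the stem is a back vowel (*omo*, *tufu*, *supku*, *sida*).
*ubu*: last vowel = /u/, a back vowel → -o → *ubuo*.
The last vowel of *ziri* is /i/, which is a front vowel, so the suffix is -fi, giving *zirifi*.

ubuo, zirifi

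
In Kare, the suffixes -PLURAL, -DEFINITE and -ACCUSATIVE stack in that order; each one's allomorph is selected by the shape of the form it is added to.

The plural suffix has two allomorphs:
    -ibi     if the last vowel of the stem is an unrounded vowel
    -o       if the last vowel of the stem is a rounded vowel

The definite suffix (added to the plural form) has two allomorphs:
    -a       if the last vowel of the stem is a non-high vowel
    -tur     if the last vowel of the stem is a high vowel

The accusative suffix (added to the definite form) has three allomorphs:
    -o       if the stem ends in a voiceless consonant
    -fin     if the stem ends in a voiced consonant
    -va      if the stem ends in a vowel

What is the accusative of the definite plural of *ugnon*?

ugnonoava

The last vowel of *ugnon* is /o/, which is a rounded vowel, so the plural suffix is -o, giving *ugnono*.
The last vowel of the plural form *ugnono* is /o/, which is a non-high vowel, so the definite suffix is -a, giving *ugnonoa*.
Since the final sound of the definite form *ugnonoa* is /a/ (a vowel), it takes -va, giving *ugnonoava*.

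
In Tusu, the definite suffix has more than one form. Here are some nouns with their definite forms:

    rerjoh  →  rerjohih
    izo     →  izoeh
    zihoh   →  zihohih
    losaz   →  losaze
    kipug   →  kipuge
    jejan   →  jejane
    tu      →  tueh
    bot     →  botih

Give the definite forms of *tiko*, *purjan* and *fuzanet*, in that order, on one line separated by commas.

The alternation tracks the final sound of the stem — -ih when the stem ends in a voiceless consonant (*rerjoh*, *zihoh*, *bot*); -e when the stem ends in a voiced consonant (*losaz*, *kipug*, *jejan*); -eh when the stem ends in a vowel (*izo*, *tu*).
Since the final sound of *tiko* is /o/ (a vowel), it takes -eh, giving *tikoeh*.
*purjan*: final sound = /n/, a voiced consonant → -e → *purjane*.
*fuzanet*: final sound = /t/, a voiceless consonant → -ih → *fuzanetih*.

tikoeh, purjane, fuzanetih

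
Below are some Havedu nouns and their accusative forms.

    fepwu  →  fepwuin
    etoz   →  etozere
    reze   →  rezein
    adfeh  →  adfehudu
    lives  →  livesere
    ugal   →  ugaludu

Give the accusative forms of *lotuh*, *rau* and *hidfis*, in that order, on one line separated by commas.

The alternation tracks the final sound of the stem — -ere when the stem ends in a sibilant (*etoz*, *lives*); -udu when the stem ends in a non-sibilant consonant (*adfeh*, *ugal*); -in when the stem ends in a vowel (*fepwu*, *reze*).
The final sound of *lotuh* is /h/, which is a non-sibilant consonant, so the suffix is -udu, giving *lotuhudu*.
*rau* — final sound /u/ (a vowel) → -in → *rauin*.
The final sound of *hidfis* is /s/, which is a sibilant, so the suffix is -ere, giving *hidfisere*.

lotuhudu, rauin, hidfisere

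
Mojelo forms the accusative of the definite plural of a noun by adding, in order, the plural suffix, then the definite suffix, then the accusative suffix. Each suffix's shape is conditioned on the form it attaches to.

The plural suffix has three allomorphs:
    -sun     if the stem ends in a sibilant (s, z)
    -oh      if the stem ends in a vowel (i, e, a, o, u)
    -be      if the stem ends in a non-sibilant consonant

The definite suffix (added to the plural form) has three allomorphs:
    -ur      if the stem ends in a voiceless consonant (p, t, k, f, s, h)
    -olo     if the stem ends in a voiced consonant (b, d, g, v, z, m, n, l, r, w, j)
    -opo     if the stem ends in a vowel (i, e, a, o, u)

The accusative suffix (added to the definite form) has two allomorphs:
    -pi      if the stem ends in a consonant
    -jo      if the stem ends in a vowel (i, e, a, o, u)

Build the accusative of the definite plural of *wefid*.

Since the final sound of *wefid* is /d/ (a non-sibilant consonant), it takes -be, giving *wefidbe*.
Since the final sound of the plural form *wefidbe* is /e/ (a vowel), it takes -opo, giving *wefidbeopo*.
Since the final sound of the definite form *wefidbeopo* is /o/ (a vowel), it takes -jo, giving *wefidbeopojo*.

wefidbeopojo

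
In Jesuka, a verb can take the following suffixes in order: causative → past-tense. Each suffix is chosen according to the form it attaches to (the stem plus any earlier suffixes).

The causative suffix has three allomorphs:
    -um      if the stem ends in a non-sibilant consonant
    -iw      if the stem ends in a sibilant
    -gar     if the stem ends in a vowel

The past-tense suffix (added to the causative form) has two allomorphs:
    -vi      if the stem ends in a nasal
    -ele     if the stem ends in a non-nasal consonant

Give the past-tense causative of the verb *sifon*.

*sifon*: final sound = /n/, a non-sibilant consonant → -um → *sifonum*.
The causative form *sifonum* — final consonant /m/ (a nasal) → -vi → *sifonumvi*.

sifonumvi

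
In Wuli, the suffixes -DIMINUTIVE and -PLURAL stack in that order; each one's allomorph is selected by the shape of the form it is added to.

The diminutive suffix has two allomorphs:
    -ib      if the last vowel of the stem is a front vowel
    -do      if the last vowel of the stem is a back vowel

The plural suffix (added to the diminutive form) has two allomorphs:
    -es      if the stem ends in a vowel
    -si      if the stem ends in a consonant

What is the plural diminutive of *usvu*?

*usvu* — last vowel /u/ (a back vowel) → -do → *usvudo*.
The final sound of the diminutive form *usvudo* is /o/, which is a vowel, so the plural suffix is -es, giving *usvudoes*.

usvudoes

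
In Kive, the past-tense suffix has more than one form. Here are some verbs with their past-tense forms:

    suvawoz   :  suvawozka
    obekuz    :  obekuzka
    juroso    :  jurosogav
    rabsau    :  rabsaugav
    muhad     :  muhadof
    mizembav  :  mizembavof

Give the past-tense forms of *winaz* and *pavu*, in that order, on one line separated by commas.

winazka, pavugav

The pattern is sibilance of the final sound: -ka when the stem ends in a sibilant (*suvawoz*, *obekuz*); -of when the stem ends in a non-sibilant consonant (*muhad*, *mizembav*); -gav when the stem ends in a vowel (*juroso*, *rabsau*).
*winaz* — final sound /z/ (a sibilant) → -ka → *winazka*.
*pavu* — final sound /u/ (a vowel) → -gav → *pavugav*.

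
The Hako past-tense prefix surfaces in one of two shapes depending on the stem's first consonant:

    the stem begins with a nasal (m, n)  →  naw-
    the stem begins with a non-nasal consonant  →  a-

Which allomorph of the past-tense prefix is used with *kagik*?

*kagik*: first consonant = /k/, non-nasal → a-.

a-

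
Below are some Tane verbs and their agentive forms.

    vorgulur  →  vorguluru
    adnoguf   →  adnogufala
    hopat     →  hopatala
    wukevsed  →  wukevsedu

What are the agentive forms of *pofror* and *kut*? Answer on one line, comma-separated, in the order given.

pofroru, kutala

The pattern is voicing of the final consonant: -ala when the stem ends in a voiceless consonant (*adnoguf*, *hopat*); -u when the stem ends in a voiced consonant (*vorgulur*, *wukevsed*).
*pofror* — final consonant /r/ (voiced) → -u → *pofroru*.
*kut* — final consonant /t/ (voiceless) → -ala → *kutala*.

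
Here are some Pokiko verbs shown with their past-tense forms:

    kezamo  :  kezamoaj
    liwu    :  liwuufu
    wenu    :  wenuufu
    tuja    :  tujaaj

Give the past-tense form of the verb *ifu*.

ifuufu

The alternation tracks the last vowel of the stem — -ufu when the last vowel of the stem is a high vowel (*liwu*, *wenu*); -aj when the last vowel of the stem is a non-high vowel (*kezamo*, *tuja*).
The last vowel of *ifu* is /u/, which is a high vowel, so the suffix is -ufu, giving *ifuufu*.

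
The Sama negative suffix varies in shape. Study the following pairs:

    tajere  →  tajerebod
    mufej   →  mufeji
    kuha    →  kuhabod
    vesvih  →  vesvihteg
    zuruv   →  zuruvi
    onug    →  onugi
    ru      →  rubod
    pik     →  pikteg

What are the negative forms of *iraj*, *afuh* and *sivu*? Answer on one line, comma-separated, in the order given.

The pattern is voicing of the final sound: -teg when the stem ends in a voiceless consonant (*vesvih*, *pik*); -i when the stem ends in a voiced consonant (*mufej*, *zuruv*, *onug*); -bod when the stem ends in a vowel (*tajere*, *kuha*, *ru*).
The final sound of *iraj* is /j/, which is a voiced consonant, so the suffix is -i, giving *iraji*.
*afuh* — final sound /h/ (a voiceless consonant) → -teg → *afuhteg*.
*sivu*: final sound = /u/, a vowel → -bod → *sivubod*.

iraji, afuhteg, sivubod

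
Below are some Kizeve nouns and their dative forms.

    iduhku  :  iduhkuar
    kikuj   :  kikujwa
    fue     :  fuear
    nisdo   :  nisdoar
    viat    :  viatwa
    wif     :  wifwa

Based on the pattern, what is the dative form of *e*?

ear

The alternation tracks the final sound of the stem — -wa when the stem ends in a consonant (*kikuj*, *viat*, *wif*); -ar when the stem ends in a vowel (*iduhku*, *fue*, *nisdo*).
Since the final sound of *e* is /e/ (a vowel), it takes -ar, giving *ear*.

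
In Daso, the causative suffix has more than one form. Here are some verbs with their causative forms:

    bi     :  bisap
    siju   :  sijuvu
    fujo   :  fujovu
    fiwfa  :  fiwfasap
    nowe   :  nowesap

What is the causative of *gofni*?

The suffix is conditioned by the last vowel: -vu when the last vowel of the stem is a rounded vowel (*siju*, *fujo*); -sap when the last vowel of the stem is an unrounded vowel (*bi*, *fiwfa*, *nowe*).
Since the last vowel of *gofni* is /i/ (an unrounded vowel), it takes -sap, giving *gofnisap*.

gofnisap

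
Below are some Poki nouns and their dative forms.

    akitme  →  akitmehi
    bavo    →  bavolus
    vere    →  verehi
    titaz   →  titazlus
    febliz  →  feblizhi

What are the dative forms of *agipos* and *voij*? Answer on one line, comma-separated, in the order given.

The pattern is front/back vowel harmony: -hi when the last vowel of the stem is a front vowel (*akitme*, *vere*, *febliz*); -lus when the last vowel of the stem is a back vowel (*bavo*, *titaz*).
The last vowel of *agipos* is /o/, which is a back vowel, so the suffix is -lus, giving *agiposlus*.
*voij*: last vowel = /i/, a front vowel → -hi → *voijhi*.

agiposlus, voijhi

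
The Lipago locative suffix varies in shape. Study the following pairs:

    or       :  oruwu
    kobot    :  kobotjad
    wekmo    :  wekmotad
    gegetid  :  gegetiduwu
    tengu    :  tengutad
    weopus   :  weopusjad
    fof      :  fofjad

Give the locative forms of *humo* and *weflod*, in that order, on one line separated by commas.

The pattern is voicing of the final sound: -jad when the stem ends in a voiceless consonant (*kobot*, *weopus*, *fof*); -uwu when the stem ends in a voiced consonant (*or*, *gegetid*); -tad when the stem ends in a vowel (*wekmo*, *tengu*).
*humo*: final sound = /o/, a vowel → -tad → *humotad*.
The final sound of *weflod* is /d/, which is a voiced consonant, so the suffix is -uwu, giving *wefloduwu*.

humotad, wefloduwu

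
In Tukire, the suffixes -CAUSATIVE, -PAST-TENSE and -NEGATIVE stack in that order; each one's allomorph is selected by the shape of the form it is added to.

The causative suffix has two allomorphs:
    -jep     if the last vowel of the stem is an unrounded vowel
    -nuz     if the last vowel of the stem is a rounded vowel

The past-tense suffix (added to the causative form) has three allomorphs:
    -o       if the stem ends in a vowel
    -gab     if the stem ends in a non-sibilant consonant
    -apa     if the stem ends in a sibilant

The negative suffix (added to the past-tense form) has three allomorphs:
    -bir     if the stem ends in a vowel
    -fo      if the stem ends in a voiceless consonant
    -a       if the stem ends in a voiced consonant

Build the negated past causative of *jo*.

*jo*: last vowel = /o/, a rounded vowel → -nuz → *jonuz*.
The causative form *jonuz* — final sound /z/ (a sibilant) → -apa → *jonuzapa*.
The final sound of the past-tense form *jonuzapa* is /a/, which is a vowel, so the negative suffix is -bir, giving *jonuzapabir*.

jonuzapabir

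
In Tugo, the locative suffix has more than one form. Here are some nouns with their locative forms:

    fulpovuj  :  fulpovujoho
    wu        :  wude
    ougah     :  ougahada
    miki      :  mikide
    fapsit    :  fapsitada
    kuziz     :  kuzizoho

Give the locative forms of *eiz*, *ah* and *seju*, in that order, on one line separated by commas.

Looking at the final sound of each stem: -ada when the stem ends in a voiceless consonant (*ougah*, *fapsit*); -oho when the stem ends in a voiced consonant (*fulpovuj*, *kuziz*); -de when the stem ends in a vowel (*wu*, *miki*).
Since the final sound of *eiz* is /z/ (a voiced consonant), it takes -oho, giving *eizoho*.
*ah* — final sound /h/ (a voiceless consonant) → -ada → *ahada*.
Since the final sound of *seju* is /u/ (a vowel), it takes -de, giving *sejude*.

eizoho, ahada, sejude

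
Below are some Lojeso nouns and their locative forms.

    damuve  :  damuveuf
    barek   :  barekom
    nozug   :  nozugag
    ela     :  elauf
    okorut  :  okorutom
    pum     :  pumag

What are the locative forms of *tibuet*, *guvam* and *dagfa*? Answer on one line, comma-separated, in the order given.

The alternation tracks the final sound of the stem — -om when the stem ends in a voiceless consonant (*barek*, *okorut*); -ag when the stem ends in a voiced consonant (*nozug*, *pum*); -uf when the stem ends in a vowel (*damuve*, *ela*).
*tibuet* — final sound /t/ (a voiceless consonant) → -om → *tibuetom*.
*guvam*: final sound = /m/, a voiced consonant → -ag → *guvamag*.
The final sound of *dagfa* is /a/, which is a vowel, so the suffix is -uf, giving *dagfauf*.

tibuetom, guvamag, dagfauf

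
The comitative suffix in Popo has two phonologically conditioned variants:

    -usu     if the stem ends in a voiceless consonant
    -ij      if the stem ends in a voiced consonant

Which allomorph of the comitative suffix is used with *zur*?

Since the final consonant of *zur* is /r/ (voiced), it takes -ij.

-ij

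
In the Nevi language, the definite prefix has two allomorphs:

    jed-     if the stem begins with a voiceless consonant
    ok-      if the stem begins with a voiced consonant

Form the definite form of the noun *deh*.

The first consonant of *deh* is /d/, which is voiced, so the prefix is ok-, giving *okdeh*.

okdeh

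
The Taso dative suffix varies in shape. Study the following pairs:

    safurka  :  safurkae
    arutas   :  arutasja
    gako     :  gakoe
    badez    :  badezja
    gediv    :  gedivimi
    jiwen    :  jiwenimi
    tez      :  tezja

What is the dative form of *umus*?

umusja

The pattern is sibilance of the final sound: -ja when the stem ends in a sibilant (*arutas*, *badez*, *tez*); -imi when the stem ends in a non-sibilant consonant (*gediv*, *jiwen*); -e when the stem ends in a vowel (*safurka*, *gako*).
*umus*: final sound = /s/, a sibilant → -ja → *umusja*.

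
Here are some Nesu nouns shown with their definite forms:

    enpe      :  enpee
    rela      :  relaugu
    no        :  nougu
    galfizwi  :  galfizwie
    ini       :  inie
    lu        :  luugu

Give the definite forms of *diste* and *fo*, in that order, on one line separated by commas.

distee, fougu

The suffix is conditioned by the last vowel: -e when the last vowel of the stem is a front vowel (*enpe*, *galfizwi*, *ini*); -ugu when the last vowel of the stem is a back vowel (*rela*, *no*, *lu*).
The last vowel of *diste* is /e/, which is a front vowel, so the suffix is -e, giving *distee*.
*fo* — last vowel /o/ (a back vowel) → -ugu → *fougu*.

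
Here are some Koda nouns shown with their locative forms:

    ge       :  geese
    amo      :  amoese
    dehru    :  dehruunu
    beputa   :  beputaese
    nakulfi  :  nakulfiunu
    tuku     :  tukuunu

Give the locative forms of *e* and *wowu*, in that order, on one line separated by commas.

eese, wowuunu

The pattern is height harmony: -unu when the last vowel of the stem is a high vowel (*dehru*, *nakulfi*, *tuku*); -ese when the last vowel of the stem is a non-high vowel (*ge*, *amo*, *beputa*).
*e*: last vowel = /e/, a non-high vowel → -ese → *eese*.
Since the last vowel of *wowu* is /u/ (a high vowel), it takes -unu, giving *wowuunu*.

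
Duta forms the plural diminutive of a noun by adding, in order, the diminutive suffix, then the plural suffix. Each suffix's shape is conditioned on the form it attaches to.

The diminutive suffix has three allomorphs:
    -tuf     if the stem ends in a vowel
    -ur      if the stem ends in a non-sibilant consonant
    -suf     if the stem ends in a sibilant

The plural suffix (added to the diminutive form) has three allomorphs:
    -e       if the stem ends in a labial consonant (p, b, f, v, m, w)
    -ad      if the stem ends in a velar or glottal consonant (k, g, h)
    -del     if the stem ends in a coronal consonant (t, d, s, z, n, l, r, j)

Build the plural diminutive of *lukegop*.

lukegopurdel

*lukegop* — final sound /p/ (a non-sibilant consonant) → -ur → *lukegopur*.
The diminutive form *lukegopur* — final consonant /r/ (coronal) → -del → *lukegopurdel*.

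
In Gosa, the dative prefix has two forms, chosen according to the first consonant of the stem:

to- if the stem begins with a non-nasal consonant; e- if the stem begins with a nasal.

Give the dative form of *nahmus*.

enahmus

Since the first consonant of *nahmus* is /n/ (a nasal), it takes e-, giving *enahmus*.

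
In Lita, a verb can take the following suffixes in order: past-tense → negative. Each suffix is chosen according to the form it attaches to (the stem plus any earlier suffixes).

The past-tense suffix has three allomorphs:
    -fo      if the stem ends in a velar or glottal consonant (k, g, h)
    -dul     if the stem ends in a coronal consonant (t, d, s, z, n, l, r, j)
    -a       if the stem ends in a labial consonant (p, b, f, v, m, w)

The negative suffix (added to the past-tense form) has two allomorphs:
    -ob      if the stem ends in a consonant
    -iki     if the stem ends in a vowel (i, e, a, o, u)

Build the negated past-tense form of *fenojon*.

*fenojon*: final consonant = /n/, coronal → -dul → *fenojondul*.
The past-tense form *fenojondul* — final sound /l/ (a consonant) → -ob → *fenojondulob*.

fenojondulob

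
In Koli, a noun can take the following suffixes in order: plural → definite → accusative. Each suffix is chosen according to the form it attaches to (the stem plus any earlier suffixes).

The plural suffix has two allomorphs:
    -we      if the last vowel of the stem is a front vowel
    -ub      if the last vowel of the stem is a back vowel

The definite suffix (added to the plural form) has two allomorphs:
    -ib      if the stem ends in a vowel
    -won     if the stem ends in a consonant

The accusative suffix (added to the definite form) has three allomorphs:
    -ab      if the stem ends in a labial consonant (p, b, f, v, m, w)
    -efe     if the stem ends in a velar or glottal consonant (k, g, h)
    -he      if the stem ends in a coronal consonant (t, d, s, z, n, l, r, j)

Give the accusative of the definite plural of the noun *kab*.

*kab*: last vowel = /a/, a back vowel → -ub → *kabub*.
The plural form *kabub* — final sound /b/ (a consonant) → -won → *kabubwon*.
Since the final consonant of the definite form *kabubwon* is /n/ (coronal), it takes -he, giving *kabubwonhe*.

kabubwonhe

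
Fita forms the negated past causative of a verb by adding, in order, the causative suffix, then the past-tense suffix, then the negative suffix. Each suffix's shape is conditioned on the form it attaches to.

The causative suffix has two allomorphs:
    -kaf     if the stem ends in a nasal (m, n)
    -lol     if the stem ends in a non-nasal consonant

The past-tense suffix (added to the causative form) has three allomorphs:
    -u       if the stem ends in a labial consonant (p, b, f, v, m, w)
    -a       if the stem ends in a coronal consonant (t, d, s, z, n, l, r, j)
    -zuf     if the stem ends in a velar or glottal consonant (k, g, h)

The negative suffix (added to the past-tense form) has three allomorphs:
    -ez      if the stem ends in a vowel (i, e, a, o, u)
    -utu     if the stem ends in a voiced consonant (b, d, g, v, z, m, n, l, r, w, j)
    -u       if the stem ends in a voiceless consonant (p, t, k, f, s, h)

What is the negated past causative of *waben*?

The final consonant of *waben* is /n/, which is a nasal, so the causative suffix is -kaf, giving *wabenkaf*.
The causative form *wabenkaf* — final consonant /f/ (labial) → -u → *wabenkafu*.
The past-tense form *wabenkafu* — final sound /u/ (a vowel) → -ez → *wabenkafuez*.

wabenkafuez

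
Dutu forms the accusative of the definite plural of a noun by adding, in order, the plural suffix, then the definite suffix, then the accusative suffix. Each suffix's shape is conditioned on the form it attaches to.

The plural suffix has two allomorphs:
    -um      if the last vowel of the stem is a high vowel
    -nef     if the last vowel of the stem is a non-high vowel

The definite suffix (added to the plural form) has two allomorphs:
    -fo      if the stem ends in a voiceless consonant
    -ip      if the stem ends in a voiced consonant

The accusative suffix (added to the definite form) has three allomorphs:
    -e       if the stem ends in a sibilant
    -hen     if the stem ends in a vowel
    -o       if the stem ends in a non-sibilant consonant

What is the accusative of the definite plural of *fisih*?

*fisih* — last vowel /i/ (a high vowel) → -um → *fisihum*.
The final consonant of the plural form *fisihum* is /m/, which is voiced, so the definite suffix is -ip, giving *fisihumip*.
Since the final sound of the definite form *fisihumip* is /p/ (a non-sibilant consonant), it takes -o, giving *fisihumipo*.

fisihumipo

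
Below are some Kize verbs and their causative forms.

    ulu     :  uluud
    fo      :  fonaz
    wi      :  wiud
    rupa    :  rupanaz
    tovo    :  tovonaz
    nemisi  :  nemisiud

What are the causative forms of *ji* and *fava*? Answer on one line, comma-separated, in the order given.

The suffix is conditioned by the last vowel: -ud when the last vowel of the stem is a high vowel (*ulu*, *wi*, *nemisi*); -naz when the last vowel of the stem is a non-high vowel (*fo*, *rupa*, *tovo*).
Since the last vowel of *ji* is /i/ (a high vowel), it takes -ud, giving *jiud*.
The last vowel of *fava* is /a/, which is a non-high vowel, so the suffix is -naz, giving *favanaz*.

jiud, favanaz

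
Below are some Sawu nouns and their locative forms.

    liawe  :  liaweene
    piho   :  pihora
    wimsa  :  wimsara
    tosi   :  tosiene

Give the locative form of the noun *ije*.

ijeene

The suffix is conditioned by the last vowel: -ene when the last vowel of the stem is a front vowel (*liawe*, *tosi*); -ra when the last vowel of the stem is a back vowel (*piho*, *wimsa*).
*ije* — last vowel /e/ (a front vowel) → -ene → *ijeene*.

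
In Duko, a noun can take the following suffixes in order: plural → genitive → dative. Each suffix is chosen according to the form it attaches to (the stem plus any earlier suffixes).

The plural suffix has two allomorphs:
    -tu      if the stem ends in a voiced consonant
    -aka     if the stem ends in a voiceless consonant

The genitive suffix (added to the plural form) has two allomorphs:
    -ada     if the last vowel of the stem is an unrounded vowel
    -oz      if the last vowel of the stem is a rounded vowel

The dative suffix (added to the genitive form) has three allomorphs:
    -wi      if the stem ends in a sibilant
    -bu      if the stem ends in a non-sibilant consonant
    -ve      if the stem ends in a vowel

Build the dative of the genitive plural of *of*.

*of*: final consonant = /f/, voiceless → -aka → *ofaka*.
Since the last vowel of the plural form *ofaka* is /a/ (an unrounded vowel), it takes -ada, giving *ofakaada*.
Since the final sound of the genitive form *ofakaada* is /a/ (a vowel), it takes -ve, giving *ofakaadave*.

ofakaadave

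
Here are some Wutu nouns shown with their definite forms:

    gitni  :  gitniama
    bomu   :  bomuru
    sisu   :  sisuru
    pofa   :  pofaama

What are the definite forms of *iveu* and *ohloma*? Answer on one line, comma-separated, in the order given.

iveuru, ohlomaama

Looking at the last vowel of each stem: -ru when the last vowel of the stem is a rounded vowel (*bomu*, *sisu*); -ama when the last vowel of the stem is an unrounded vowel (*gitni*, *pofa*).
The last vowel of *iveu* is /u/, which is a rounded vowel, so the suffix is -ru, giving *iveuru*.
Since the last vowel of *ohloma* is /a/ (an unrounded vowel), it takes -ama, giving *ohlomaama*.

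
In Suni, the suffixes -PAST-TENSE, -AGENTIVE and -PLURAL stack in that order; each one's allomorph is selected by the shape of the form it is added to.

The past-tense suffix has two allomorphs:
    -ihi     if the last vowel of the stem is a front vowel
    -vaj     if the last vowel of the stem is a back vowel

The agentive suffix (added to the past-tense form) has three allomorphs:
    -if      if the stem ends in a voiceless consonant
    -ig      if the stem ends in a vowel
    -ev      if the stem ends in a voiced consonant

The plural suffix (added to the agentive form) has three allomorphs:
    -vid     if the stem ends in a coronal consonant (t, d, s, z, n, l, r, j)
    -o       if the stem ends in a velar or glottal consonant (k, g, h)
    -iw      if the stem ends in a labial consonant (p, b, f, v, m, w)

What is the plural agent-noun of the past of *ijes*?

*ijes*: last vowel = /e/, a front vowel → -ihi → *ijesihi*.
The past-tense form *ijesihi* — final sound /i/ (a vowel) → -ig → *ijesihiig*.
The final consonant of the agentive form *ijesihiig* is /g/, which is velar/glottal, so the plural suffix is -o, giving *ijesihiigo*.

ijesihiigo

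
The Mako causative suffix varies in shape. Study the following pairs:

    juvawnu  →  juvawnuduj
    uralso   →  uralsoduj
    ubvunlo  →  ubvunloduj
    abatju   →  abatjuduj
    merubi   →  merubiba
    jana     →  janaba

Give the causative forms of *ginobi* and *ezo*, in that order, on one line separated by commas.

The pattern is rounding harmony: -duj when the last vowel of the stem is a rounded vowel (*juvawnu*, *uralso*, *ubvunlo*, *abatju*); -ba when the last vowel of the stem is an unrounded vowel (*merubi*, *jana*).
*ginobi*: last vowel = /i/, an unrounded vowel → -ba → *ginobiba*.
*ezo*: last vowel = /o/, a rounded vowel → -duj → *ezoduj*.

ginobiba, ezoduj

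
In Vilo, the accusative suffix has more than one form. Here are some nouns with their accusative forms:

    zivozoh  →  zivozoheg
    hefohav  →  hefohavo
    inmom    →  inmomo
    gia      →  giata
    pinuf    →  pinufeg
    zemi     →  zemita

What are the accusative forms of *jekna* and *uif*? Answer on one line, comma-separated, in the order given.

The pattern is voicing of the final sound: -eg when the stem ends in a voiceless consonant (*zivozoh*, *pinuf*); -o when the stem ends in a voiced consonant (*hefohav*, *inmom*); -ta when the stem ends in a vowel (*gia*, *zemi*).
Since the final sound of *jekna* is /a/ (a vowel), it takes -ta, giving *jeknata*.
Since the final sound of *uif* is /f/ (a voiceless consonant), it takes -eg, giving *uifeg*.

jeknata, uifeg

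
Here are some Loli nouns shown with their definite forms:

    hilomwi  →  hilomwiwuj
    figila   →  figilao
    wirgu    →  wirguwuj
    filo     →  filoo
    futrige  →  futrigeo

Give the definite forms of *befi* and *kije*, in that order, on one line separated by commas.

The pattern is height harmony: -wuj when the last vowel of the stem is a high vowel (*hilomwi*, *wirgu*); -o when the last vowel of the stem is a non-high vowel (*figila*, *filo*, *futrige*).
The last vowel of *befi* is /i/, which is a high vowel, so the suffix is -wuj, giving *befiwuj*.
*kije*: last vowel = /e/, a non-high vowel → -o → *kijeo*.

befiwuj, kijeo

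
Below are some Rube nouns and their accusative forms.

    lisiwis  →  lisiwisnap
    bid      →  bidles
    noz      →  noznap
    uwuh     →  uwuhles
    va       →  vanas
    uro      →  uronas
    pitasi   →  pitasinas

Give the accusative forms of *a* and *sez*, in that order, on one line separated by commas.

anas, seznap

Looking at the final sound of each stem: -nap when the stem ends in a sibilant (*lisiwis*, *noz*); -les when the stem ends in a non-sibilant consonant (*bid*, *uwuh*); -nas when the stem ends in a vowel (*va*, *uro*, *pitasi*).
*a* — final sound /a/ (a vowel) → -nas → *anas*.
Since the final sound of *sez* is /z/ (a sibilant), it takes -nap, giving *seznap*.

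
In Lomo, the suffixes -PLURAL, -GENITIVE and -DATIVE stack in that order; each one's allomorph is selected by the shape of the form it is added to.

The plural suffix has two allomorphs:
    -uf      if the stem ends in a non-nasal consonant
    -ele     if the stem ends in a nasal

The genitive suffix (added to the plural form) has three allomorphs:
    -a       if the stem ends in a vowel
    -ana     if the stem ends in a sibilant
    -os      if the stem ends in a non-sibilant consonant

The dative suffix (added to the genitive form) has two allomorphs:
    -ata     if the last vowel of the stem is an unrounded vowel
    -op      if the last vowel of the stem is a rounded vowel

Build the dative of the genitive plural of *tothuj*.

Since the final consonant of *tothuj* is /j/ (non-nasal), it takes -uf, giving *tothujuf*.
The plural form *tothujuf* — final sound /f/ (a non-sibilant consonant) → -os → *tothujufos*.
The last vowel of the genitive form *tothujufos* is /o/, which is a rounded vowel, so the dative suffix is -op, giving *tothujufosop*.

tothujufosop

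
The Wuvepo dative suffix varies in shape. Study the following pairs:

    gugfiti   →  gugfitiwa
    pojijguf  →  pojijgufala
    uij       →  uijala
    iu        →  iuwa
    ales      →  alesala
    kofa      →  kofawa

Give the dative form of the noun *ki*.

The pattern is consonant vs. vowel: -ala when the stem ends in a consonant (*pojijguf*, *uij*, *ales*); -wa when the stem ends in a vowel (*gugfiti*, *iu*, *kofa*).
The final sound of *ki* is /i/, which is a vowel, so the suffix is -wa, giving *kiwa*.

kiwa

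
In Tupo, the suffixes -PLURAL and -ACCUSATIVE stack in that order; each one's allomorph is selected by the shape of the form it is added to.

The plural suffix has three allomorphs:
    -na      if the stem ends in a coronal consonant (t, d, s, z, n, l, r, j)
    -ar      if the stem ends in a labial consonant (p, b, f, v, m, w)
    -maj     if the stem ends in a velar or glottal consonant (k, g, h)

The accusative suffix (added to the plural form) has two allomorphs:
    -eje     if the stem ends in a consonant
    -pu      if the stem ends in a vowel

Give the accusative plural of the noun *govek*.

govekmajeje

The final consonant of *govek* is /k/, which is velar/glottal, so the plural suffix is -maj, giving *govekmaj*.
Since the final sound of the plural form *govekmaj* is /j/ (a consonant), it takes -eje, giving *govekmajeje*.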